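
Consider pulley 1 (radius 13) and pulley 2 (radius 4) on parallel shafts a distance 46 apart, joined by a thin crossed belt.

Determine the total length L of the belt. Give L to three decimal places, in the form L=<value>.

L=151.764

crossed belt: β = asin((r1+r2)/C) = asin(17/46) = 21.6888°
wrap1 = wrap2 = π + 2β = 223.3776°
tangent length = C·cosβ = 42.7434
L = (r1+r2)·wrap + 2·C·cosβ = 17·3.8987 + 2·42.7434 = 151.7643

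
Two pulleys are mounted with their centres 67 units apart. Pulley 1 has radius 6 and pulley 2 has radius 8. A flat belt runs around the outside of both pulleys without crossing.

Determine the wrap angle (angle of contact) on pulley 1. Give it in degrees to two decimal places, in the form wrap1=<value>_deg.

wrap1=176.58_deg

open belt: β = asin((r2−r1)/C) = asin(2/67) = 1.7106°
wrap1 = π − 2β = 176.5788°
wrap2 = π + 2β = 183.4212°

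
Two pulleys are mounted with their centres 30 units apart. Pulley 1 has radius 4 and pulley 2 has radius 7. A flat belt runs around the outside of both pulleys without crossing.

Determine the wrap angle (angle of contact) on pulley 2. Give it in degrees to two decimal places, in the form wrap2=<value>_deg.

wrap2=191.48_deg

open belt: β = asin((r2−r1)/C) = asin(3/30) = 5.7392°
wrap1 = π − 2β = 168.5217°
wrap2 = π + 2β = 191.4783°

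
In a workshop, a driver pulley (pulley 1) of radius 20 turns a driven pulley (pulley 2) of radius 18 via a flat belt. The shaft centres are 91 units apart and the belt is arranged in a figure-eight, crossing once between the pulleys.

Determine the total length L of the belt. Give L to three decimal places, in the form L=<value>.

L=317.492

crossed belt: β = asin((r1+r2)/C) = asin(38/91) = 24.6820°
wrap1 = wrap2 = π + 2β = 229.3641°
tangent length = C·cosβ = 82.6862
L = (r1+r2)·wrap + 2·C·cosβ = 38·4.0032 + 2·82.6862 = 317.4923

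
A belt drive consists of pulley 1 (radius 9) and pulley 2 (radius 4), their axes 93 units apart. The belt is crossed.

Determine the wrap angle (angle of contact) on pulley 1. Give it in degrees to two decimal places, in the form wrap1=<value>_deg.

wrap1=196.07_deg

crossed belt: β = asin((r1+r2)/C) = asin(13/93) = 8.0354°
wrap1 = wrap2 = π + 2β = 196.0708°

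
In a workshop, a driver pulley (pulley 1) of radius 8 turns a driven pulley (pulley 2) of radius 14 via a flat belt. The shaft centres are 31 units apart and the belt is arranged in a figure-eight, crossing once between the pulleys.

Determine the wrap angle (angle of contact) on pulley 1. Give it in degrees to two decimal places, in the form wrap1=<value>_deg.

crossed belt: β = asin((r1+r2)/C) = asin(22/31) = 45.2087°
wrap1 = wrap2 = π + 2β = 270.4174°

wrap1=270.42_deg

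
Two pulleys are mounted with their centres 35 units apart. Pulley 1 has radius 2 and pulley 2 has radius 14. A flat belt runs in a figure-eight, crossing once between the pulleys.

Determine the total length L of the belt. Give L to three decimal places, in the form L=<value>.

L=127.716

crossed belt: β = asin((r1+r2)/C) = asin(16/35) = 27.2029°
wrap1 = wrap2 = π + 2β = 234.4058°
tangent length = C·cosβ = 31.1288
L = (r1+r2)·wrap + 2·C·cosβ = 16·4.0912 + 2·31.1288 = 127.7160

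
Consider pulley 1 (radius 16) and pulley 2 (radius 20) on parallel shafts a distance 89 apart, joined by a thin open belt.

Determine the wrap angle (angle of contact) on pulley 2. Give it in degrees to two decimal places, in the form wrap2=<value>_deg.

wrap2=185.15_deg

open belt: β = asin((r2−r1)/C) = asin(4/89) = 2.5760°
wrap1 = π − 2β = 174.8481°
wrap2 = π + 2β = 185.1519°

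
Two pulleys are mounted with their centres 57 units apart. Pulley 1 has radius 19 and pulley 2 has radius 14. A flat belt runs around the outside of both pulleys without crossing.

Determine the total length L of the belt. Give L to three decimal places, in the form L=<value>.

open belt: β = asin((r2−r1)/C) = asin(-5/57) = -5.0324°
wrap1 = π − 2β = 190.0648°
wrap2 = π + 2β = 169.9352°
tangent length = C·cosβ = 56.7803
L = r1·wrap1 + r2·wrap2 + 2·C·cosβ = 19·3.3173 + 14·2.9659 + 2·56.7803 = 218.1114

L=218.111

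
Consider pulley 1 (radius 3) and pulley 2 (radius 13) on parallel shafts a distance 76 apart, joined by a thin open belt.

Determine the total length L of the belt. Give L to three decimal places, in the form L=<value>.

L=203.583

open belt: β = asin((r2−r1)/C) = asin(10/76) = 7.5608°
wrap1 = π − 2β = 164.8783°
wrap2 = π + 2β = 195.1217°
tangent length = C·cosβ = 75.3392
L = r1·wrap1 + r2·wrap2 + 2·C·cosβ = 3·2.8777 + 13·3.4055 + 2·75.3392 = 203.5832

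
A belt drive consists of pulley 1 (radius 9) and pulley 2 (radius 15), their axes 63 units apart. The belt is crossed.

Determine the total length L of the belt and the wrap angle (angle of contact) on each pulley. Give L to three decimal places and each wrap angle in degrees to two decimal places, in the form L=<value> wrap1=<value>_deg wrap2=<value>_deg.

crossed belt: β = asin((r1+r2)/C) = asin(24/63) = 22.3927°
wrap1 = wrap2 = π + 2β = 224.7854°
tangent length = C·cosβ = 58.2495
L = (r1+r2)·wrap + 2·C·cosβ = 24·3.9232 + 2·58.2495 = 210.6568

L=210.657 wrap1=224.79_deg wrap2=224.79_deg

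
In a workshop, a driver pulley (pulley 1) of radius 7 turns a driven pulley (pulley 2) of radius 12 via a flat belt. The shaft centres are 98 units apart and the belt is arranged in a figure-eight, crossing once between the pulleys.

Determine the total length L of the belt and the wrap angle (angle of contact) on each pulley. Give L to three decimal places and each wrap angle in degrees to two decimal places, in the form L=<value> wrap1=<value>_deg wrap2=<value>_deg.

L=259.386 wrap1=202.36_deg wrap2=202.36_deg

crossed belt: β = asin((r1+r2)/C) = asin(19/98) = 11.1792°
wrap1 = wrap2 = π + 2β = 202.3583°
tangent length = C·cosβ = 96.1405
L = (r1+r2)·wrap + 2·C·cosβ = 19·3.5318 + 2·96.1405 = 259.3856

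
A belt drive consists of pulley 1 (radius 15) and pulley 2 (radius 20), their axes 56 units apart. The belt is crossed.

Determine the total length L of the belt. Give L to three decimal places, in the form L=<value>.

L=244.645

crossed belt: β = asin((r1+r2)/C) = asin(35/56) = 38.6822°
wrap1 = wrap2 = π + 2β = 257.3644°
tangent length = C·cosβ = 43.7150
L = (r1+r2)·wrap + 2·C·cosβ = 35·4.4919 + 2·43.7150 = 244.6449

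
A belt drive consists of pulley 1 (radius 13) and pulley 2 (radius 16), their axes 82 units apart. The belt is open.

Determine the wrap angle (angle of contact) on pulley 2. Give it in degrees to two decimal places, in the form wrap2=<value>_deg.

wrap2=184.19_deg

open belt: β = asin((r2−r1)/C) = asin(3/82) = 2.0967°
wrap1 = π − 2β = 175.8067°
wrap2 = π + 2β = 184.1933°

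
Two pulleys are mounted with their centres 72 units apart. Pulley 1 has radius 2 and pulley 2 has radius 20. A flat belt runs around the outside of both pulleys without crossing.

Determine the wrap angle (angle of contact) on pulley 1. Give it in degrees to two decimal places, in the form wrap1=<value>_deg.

wrap1=151.04_deg

open belt: β = asin((r2−r1)/C) = asin(18/72) = 14.4775°
wrap1 = π − 2β = 151.0450°
wrap2 = π + 2β = 208.9550°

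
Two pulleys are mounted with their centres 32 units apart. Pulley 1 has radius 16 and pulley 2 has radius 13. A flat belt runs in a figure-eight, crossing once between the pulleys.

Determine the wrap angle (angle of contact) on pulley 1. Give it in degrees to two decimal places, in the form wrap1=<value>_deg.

crossed belt: β = asin((r1+r2)/C) = asin(29/32) = 64.9922°
wrap1 = wrap2 = π + 2β = 309.9843°

wrap1=309.98_deg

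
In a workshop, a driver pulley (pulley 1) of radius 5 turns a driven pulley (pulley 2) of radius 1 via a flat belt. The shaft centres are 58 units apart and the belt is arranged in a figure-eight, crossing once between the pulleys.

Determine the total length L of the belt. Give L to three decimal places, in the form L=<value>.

L=135.471

crossed belt: β = asin((r1+r2)/C) = asin(6/58) = 5.9378°
wrap1 = wrap2 = π + 2β = 191.8755°
tangent length = C·cosβ = 57.6888
L = (r1+r2)·wrap + 2·C·cosβ = 6·3.3489 + 2·57.6888 = 135.4708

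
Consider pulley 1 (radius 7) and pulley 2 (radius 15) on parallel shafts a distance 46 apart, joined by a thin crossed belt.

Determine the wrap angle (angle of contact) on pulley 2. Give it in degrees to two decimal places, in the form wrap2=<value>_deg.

crossed belt: β = asin((r1+r2)/C) = asin(22/46) = 28.5719°
wrap1 = wrap2 = π + 2β = 237.1438°

wrap2=237.14_deg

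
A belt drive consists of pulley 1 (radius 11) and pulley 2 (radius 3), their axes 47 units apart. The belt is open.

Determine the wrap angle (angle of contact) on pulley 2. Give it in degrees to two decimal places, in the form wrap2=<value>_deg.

open belt: β = asin((r2−r1)/C) = asin(-8/47) = -9.8002°
wrap1 = π − 2β = 199.6004°
wrap2 = π + 2β = 160.3996°

wrap2=160.40_deg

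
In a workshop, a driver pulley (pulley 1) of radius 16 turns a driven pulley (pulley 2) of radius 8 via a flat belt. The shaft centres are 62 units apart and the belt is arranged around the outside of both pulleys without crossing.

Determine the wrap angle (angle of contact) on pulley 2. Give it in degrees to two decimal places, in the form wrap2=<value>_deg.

open belt: β = asin((r2−r1)/C) = asin(-8/62) = -7.4137°
wrap1 = π − 2β = 194.8273°
wrap2 = π + 2β = 165.1727°

wrap2=165.17_deg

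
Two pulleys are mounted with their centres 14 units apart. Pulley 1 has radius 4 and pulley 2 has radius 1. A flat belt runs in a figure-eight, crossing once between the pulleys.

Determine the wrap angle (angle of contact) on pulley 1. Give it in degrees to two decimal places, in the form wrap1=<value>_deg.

wrap1=221.85_deg

crossed belt: β = asin((r1+r2)/C) = asin(5/14) = 20.9248°
wrap1 = wrap2 = π + 2β = 221.8497°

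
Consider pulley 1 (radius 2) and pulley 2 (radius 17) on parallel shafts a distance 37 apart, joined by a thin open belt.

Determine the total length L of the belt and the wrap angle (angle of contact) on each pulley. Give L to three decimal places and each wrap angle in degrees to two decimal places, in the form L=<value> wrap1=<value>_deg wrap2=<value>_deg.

L=139.859 wrap1=132.17_deg wrap2=227.83_deg

open belt: β = asin((r2−r1)/C) = asin(15/37) = 23.9165°
wrap1 = π − 2β = 132.1669°
wrap2 = π + 2β = 227.8331°
tangent length = C·cosβ = 33.8231
L = r1·wrap1 + r2·wrap2 + 2·C·cosβ = 2·2.3067 + 17·3.9764 + 2·33.8231 = 139.8591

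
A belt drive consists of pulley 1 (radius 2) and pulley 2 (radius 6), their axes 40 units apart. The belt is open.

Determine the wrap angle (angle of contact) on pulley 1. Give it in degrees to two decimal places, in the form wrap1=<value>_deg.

wrap1=168.52_deg

open belt: β = asin((r2−r1)/C) = asin(4/40) = 5.7392°
wrap1 = π − 2β = 168.5217°
wrap2 = π + 2β = 191.4783°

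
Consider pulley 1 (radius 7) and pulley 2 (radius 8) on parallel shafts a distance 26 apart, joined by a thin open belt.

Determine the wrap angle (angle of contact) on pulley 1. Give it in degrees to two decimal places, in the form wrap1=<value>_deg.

open belt: β = asin((r2−r1)/C) = asin(1/26) = 2.2042°
wrap1 = π − 2β = 175.5915°
wrap2 = π + 2β = 184.4085°

wrap1=175.59_deg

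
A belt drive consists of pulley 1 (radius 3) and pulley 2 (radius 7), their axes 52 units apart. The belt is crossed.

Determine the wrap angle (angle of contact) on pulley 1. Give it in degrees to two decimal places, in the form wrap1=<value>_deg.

crossed belt: β = asin((r1+r2)/C) = asin(10/52) = 11.0875°
wrap1 = wrap2 = π + 2β = 202.1750°

wrap1=202.17_deg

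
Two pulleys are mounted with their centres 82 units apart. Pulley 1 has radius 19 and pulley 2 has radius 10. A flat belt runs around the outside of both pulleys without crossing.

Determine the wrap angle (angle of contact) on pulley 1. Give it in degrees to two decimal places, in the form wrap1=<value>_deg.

open belt: β = asin((r2−r1)/C) = asin(-9/82) = -6.3013°
wrap1 = π − 2β = 192.6025°
wrap2 = π + 2β = 167.3975°

wrap1=192.60_deg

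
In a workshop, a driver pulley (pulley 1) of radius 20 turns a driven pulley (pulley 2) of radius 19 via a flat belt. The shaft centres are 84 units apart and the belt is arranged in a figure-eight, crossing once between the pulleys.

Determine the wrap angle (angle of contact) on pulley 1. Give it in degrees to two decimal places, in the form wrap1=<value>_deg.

crossed belt: β = asin((r1+r2)/C) = asin(39/84) = 27.6640°
wrap1 = wrap2 = π + 2β = 235.3280°

wrap1=235.33_deg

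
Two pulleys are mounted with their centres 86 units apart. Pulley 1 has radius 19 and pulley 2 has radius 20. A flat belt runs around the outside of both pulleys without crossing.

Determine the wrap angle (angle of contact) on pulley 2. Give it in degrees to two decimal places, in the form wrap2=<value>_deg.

wrap2=181.33_deg

open belt: β = asin((r2−r1)/C) = asin(1/86) = 0.6662°
wrap1 = π − 2β = 178.6675°
wrap2 = π + 2β = 181.3325°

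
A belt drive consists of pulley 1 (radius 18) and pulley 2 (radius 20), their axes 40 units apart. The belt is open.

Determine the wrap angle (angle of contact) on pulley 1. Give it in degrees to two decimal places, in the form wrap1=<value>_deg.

open belt: β = asin((r2−r1)/C) = asin(2/40) = 2.8660°
wrap1 = π − 2β = 174.2680°
wrap2 = π + 2β = 185.7320°

wrap1=174.27_deg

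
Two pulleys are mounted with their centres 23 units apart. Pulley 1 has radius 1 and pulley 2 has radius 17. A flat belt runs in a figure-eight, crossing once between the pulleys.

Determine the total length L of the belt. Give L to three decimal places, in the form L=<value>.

crossed belt: β = asin((r1+r2)/C) = asin(18/23) = 51.5000°
wrap1 = wrap2 = π + 2β = 283.0001°
tangent length = C·cosβ = 14.3178
L = (r1+r2)·wrap + 2·C·cosβ = 18·4.9393 + 2·14.3178 = 117.5427

L=117.543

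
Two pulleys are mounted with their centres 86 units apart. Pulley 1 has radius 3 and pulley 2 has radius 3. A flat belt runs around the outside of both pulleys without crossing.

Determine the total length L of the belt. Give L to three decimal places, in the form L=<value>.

open belt: β = asin((r2−r1)/C) = asin(0/86) = 0.0000°
wrap1 = π − 2β = 180.0000°
wrap2 = π + 2β = 180.0000°
tangent length = C·cosβ = 86.0000
L = r1·wrap1 + r2·wrap2 + 2·C·cosβ = 3·3.1416 + 3·3.1416 + 2·86.0000 = 190.8496

L=190.850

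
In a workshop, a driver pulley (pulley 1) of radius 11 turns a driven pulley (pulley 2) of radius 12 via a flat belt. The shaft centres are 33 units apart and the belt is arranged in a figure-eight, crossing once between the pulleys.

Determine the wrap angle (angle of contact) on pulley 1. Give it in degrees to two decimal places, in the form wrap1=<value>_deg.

wrap1=268.37_deg

crossed belt: β = asin((r1+r2)/C) = asin(23/33) = 44.1844°
wrap1 = wrap2 = π + 2β = 268.3688°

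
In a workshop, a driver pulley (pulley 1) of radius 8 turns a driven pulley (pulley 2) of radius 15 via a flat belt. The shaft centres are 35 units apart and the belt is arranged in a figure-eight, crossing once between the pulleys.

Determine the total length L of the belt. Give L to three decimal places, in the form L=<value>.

L=158.003

crossed belt: β = asin((r1+r2)/C) = asin(23/35) = 41.0823°
wrap1 = wrap2 = π + 2β = 262.1647°
tangent length = C·cosβ = 26.3818
L = (r1+r2)·wrap + 2·C·cosβ = 23·4.5756 + 2·26.3818 = 158.0033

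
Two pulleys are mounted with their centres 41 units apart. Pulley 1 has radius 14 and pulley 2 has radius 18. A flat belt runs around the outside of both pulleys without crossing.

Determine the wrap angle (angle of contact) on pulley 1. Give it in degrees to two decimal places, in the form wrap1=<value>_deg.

open belt: β = asin((r2−r1)/C) = asin(4/41) = 5.5987°
wrap1 = π − 2β = 168.8025°
wrap2 = π + 2β = 191.1975°

wrap1=168.80_deg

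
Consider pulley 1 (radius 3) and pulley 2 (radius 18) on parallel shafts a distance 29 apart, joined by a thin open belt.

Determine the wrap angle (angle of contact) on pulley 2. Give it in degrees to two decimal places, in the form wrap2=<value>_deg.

open belt: β = asin((r2−r1)/C) = asin(15/29) = 31.1474°
wrap1 = π − 2β = 117.7052°
wrap2 = π + 2β = 242.2948°

wrap2=242.29_deg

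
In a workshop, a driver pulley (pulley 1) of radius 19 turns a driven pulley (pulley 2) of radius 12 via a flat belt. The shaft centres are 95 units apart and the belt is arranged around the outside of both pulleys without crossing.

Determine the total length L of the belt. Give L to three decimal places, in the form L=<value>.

open belt: β = asin((r2−r1)/C) = asin(-7/95) = -4.2256°
wrap1 = π − 2β = 188.4512°
wrap2 = π + 2β = 171.5488°
tangent length = C·cosβ = 94.7418
L = r1·wrap1 + r2·wrap2 + 2·C·cosβ = 19·3.2891 + 12·2.9941 + 2·94.7418 = 287.9054

L=287.905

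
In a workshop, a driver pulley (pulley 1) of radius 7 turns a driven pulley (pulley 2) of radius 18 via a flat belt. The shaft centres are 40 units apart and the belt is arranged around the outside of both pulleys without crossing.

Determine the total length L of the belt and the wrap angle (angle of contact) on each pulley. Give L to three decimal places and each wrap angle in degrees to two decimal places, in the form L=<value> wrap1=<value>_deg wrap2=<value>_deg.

L=161.584 wrap1=148.08_deg wrap2=211.92_deg

open belt: β = asin((r2−r1)/C) = asin(11/40) = 15.9620°
wrap1 = π − 2β = 148.0760°
wrap2 = π + 2β = 211.9240°
tangent length = C·cosβ = 38.4578
L = r1·wrap1 + r2·wrap2 + 2·C·cosβ = 7·2.5844 + 18·3.6988 + 2·38.4578 = 161.5843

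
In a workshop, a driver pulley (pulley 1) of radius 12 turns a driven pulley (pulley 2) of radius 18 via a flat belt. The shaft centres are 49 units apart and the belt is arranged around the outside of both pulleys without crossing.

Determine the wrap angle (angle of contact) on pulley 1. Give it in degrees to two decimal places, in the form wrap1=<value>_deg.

open belt: β = asin((r2−r1)/C) = asin(6/49) = 7.0335°
wrap1 = π − 2β = 165.9331°
wrap2 = π + 2β = 194.0669°

wrap1=165.93_deg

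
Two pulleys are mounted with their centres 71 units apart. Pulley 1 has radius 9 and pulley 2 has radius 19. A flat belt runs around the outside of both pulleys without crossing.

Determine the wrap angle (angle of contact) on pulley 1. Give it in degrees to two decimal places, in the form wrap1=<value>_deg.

open belt: β = asin((r2−r1)/C) = asin(10/71) = 8.0967°
wrap1 = π − 2β = 163.8065°
wrap2 = π + 2β = 196.1935°

wrap1=163.81_deg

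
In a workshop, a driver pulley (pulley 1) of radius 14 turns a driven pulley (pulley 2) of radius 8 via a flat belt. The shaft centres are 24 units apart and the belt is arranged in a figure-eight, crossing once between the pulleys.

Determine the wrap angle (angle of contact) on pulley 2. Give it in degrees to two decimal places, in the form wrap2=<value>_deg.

crossed belt: β = asin((r1+r2)/C) = asin(22/24) = 66.4435°
wrap1 = wrap2 = π + 2β = 312.8871°

wrap2=312.89_deg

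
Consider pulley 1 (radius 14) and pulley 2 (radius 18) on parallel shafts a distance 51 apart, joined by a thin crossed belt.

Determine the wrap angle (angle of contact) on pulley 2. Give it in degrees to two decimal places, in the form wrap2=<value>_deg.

wrap2=257.72_deg

crossed belt: β = asin((r1+r2)/C) = asin(32/51) = 38.8623°
wrap1 = wrap2 = π + 2β = 257.7246°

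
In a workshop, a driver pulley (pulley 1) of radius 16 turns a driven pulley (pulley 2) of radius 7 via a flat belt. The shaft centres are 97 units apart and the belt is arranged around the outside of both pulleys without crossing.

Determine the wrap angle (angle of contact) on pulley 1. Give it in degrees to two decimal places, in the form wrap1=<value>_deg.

wrap1=190.65_deg

open belt: β = asin((r2−r1)/C) = asin(-9/97) = -5.3238°
wrap1 = π − 2β = 190.6475°
wrap2 = π + 2β = 169.3525°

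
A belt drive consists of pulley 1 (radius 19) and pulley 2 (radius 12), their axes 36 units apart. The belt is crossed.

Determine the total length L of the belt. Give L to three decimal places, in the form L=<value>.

crossed belt: β = asin((r1+r2)/C) = asin(31/36) = 59.4416°
wrap1 = wrap2 = π + 2β = 298.8831°
tangent length = C·cosβ = 18.3030
L = (r1+r2)·wrap + 2·C·cosβ = 31·5.2165 + 2·18.3030 = 198.3173

L=198.317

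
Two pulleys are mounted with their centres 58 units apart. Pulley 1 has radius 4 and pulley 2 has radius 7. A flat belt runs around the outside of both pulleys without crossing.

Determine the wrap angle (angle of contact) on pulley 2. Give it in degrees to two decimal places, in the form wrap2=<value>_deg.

wrap2=185.93_deg

open belt: β = asin((r2−r1)/C) = asin(3/58) = 2.9649°
wrap1 = π − 2β = 174.0702°
wrap2 = π + 2β = 185.9298°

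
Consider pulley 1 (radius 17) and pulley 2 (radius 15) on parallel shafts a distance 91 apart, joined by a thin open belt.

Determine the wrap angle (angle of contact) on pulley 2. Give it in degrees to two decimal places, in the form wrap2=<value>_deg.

open belt: β = asin((r2−r1)/C) = asin(-2/91) = -1.2593°
wrap1 = π − 2β = 182.5187°
wrap2 = π + 2β = 177.4813°

wrap2=177.48_deg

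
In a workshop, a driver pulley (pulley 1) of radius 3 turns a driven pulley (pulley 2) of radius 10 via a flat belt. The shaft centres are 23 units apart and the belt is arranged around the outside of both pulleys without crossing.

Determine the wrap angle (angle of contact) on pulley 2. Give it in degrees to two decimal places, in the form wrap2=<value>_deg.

open belt: β = asin((r2−r1)/C) = asin(7/23) = 17.7189°
wrap1 = π − 2β = 144.5621°
wrap2 = π + 2β = 215.4379°

wrap2=215.44_deg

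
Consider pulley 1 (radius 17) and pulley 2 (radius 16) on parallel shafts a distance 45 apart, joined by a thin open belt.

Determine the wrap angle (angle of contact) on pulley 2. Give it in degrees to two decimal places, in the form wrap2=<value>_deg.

open belt: β = asin((r2−r1)/C) = asin(-1/45) = -1.2733°
wrap1 = π − 2β = 182.5467°
wrap2 = π + 2β = 177.4533°

wrap2=177.45_deg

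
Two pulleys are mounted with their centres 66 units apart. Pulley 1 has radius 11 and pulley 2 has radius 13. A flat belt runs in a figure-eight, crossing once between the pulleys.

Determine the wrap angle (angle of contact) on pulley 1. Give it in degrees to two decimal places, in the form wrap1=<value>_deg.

crossed belt: β = asin((r1+r2)/C) = asin(24/66) = 21.3237°
wrap1 = wrap2 = π + 2β = 222.6474°

wrap1=222.65_deg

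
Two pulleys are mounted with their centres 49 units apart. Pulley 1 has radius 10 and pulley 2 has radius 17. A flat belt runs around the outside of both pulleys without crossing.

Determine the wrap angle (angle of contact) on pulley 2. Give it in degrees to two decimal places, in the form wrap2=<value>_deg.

open belt: β = asin((r2−r1)/C) = asin(7/49) = 8.2132°
wrap1 = π − 2β = 163.5736°
wrap2 = π + 2β = 196.4264°

wrap2=196.43_deg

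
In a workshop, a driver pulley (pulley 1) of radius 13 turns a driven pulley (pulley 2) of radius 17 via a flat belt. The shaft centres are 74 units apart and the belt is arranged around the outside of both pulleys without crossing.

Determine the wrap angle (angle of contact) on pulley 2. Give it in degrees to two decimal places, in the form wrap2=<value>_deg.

wrap2=186.20_deg

open belt: β = asin((r2−r1)/C) = asin(4/74) = 3.0986°
wrap1 = π − 2β = 173.8028°
wrap2 = π + 2β = 186.1972°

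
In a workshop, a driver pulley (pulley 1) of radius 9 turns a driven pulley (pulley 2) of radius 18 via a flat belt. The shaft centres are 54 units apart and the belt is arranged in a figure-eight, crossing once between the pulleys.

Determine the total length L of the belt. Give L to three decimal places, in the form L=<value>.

L=206.628

crossed belt: β = asin((r1+r2)/C) = asin(27/54) = 30.0000°
wrap1 = wrap2 = π + 2β = 240.0000°
tangent length = C·cosβ = 46.7654
L = (r1+r2)·wrap + 2·C·cosβ = 27·4.1888 + 2·46.7654 = 206.6281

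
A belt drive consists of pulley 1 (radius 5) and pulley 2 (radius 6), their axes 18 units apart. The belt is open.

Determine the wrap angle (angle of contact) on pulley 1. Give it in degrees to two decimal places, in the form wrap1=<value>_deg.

open belt: β = asin((r2−r1)/C) = asin(1/18) = 3.1847°
wrap1 = π − 2β = 173.6305°
wrap2 = π + 2β = 186.3695°

wrap1=173.63_deg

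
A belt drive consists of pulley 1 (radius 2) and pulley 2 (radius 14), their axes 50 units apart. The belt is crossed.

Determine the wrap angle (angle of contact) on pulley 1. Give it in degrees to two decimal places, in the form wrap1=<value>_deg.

wrap1=217.33_deg

crossed belt: β = asin((r1+r2)/C) = asin(16/50) = 18.6629°
wrap1 = wrap2 = π + 2β = 217.3258°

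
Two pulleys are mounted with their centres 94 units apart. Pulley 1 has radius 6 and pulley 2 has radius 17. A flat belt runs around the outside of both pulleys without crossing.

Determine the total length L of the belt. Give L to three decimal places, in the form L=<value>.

open belt: β = asin((r2−r1)/C) = asin(11/94) = 6.7202°
wrap1 = π − 2β = 166.5596°
wrap2 = π + 2β = 193.4404°
tangent length = C·cosβ = 93.3542
L = r1·wrap1 + r2·wrap2 + 2·C·cosβ = 6·2.9070 + 17·3.3762 + 2·93.3542 = 261.5453

L=261.545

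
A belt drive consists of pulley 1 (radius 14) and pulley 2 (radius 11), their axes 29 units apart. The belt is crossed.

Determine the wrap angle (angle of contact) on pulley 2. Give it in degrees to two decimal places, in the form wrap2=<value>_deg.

crossed belt: β = asin((r1+r2)/C) = asin(25/29) = 59.5497°
wrap1 = wrap2 = π + 2β = 299.0994°

wrap2=299.10_deg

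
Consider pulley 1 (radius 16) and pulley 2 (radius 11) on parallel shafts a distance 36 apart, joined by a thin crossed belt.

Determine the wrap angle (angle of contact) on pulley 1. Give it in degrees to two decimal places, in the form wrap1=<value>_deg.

crossed belt: β = asin((r1+r2)/C) = asin(27/36) = 48.5904°
wrap1 = wrap2 = π + 2β = 277.1808°

wrap1=277.18_deg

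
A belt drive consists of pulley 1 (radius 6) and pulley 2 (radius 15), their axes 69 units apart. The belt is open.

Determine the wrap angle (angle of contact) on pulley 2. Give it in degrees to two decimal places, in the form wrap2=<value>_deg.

open belt: β = asin((r2−r1)/C) = asin(9/69) = 7.4947°
wrap1 = π − 2β = 165.0106°
wrap2 = π + 2β = 194.9894°

wrap2=194.99_deg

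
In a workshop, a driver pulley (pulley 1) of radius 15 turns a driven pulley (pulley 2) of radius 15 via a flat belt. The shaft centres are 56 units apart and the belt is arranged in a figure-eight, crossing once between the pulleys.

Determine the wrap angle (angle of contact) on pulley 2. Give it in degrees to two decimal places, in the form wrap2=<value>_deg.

wrap2=244.78_deg

crossed belt: β = asin((r1+r2)/C) = asin(30/56) = 32.3924°
wrap1 = wrap2 = π + 2β = 244.7847°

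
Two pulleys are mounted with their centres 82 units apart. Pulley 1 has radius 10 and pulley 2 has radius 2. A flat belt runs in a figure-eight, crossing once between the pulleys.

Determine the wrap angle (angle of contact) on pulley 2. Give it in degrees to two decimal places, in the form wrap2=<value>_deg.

wrap2=196.83_deg

crossed belt: β = asin((r1+r2)/C) = asin(12/82) = 8.4150°
wrap1 = wrap2 = π + 2β = 196.8299°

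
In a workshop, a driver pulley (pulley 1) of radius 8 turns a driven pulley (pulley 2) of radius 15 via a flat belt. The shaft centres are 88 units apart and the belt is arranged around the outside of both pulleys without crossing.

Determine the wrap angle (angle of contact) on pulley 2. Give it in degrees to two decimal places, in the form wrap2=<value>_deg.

wrap2=189.12_deg

open belt: β = asin((r2−r1)/C) = asin(7/88) = 4.5624°
wrap1 = π − 2β = 170.8751°
wrap2 = π + 2β = 189.1249°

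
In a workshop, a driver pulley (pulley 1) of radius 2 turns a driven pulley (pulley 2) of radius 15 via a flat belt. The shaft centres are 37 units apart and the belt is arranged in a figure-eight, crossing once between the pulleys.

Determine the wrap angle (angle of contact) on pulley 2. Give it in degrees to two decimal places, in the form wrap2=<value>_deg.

wrap2=234.70_deg

crossed belt: β = asin((r1+r2)/C) = asin(17/37) = 27.3522°
wrap1 = wrap2 = π + 2β = 234.7045°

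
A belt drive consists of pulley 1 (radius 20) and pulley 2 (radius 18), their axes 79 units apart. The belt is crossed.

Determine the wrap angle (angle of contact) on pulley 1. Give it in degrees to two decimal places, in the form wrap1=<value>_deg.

wrap1=237.50_deg

crossed belt: β = asin((r1+r2)/C) = asin(38/79) = 28.7516°
wrap1 = wrap2 = π + 2β = 237.5031°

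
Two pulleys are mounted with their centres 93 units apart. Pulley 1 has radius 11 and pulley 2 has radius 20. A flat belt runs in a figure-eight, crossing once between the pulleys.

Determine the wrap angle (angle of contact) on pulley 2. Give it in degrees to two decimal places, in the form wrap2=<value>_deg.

crossed belt: β = asin((r1+r2)/C) = asin(31/93) = 19.4712°
wrap1 = wrap2 = π + 2β = 218.9424°

wrap2=218.94_deg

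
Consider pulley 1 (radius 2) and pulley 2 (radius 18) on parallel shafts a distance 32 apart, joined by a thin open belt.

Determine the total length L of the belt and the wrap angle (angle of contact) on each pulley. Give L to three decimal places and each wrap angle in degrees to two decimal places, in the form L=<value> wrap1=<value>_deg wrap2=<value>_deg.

open belt: β = asin((r2−r1)/C) = asin(16/32) = 30.0000°
wrap1 = π − 2β = 120.0000°
wrap2 = π + 2β = 240.0000°
tangent length = C·cosβ = 27.7128
L = r1·wrap1 + r2·wrap2 + 2·C·cosβ = 2·2.0944 + 18·4.1888 + 2·27.7128 = 135.0126

L=135.013 wrap1=120.00_deg wrap2=240.00_deg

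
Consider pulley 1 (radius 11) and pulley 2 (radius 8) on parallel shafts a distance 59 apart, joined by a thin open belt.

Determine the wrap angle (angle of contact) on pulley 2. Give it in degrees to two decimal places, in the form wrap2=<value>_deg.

open belt: β = asin((r2−r1)/C) = asin(-3/59) = -2.9146°
wrap1 = π − 2β = 185.8292°
wrap2 = π + 2β = 174.1708°

wrap2=174.17_deg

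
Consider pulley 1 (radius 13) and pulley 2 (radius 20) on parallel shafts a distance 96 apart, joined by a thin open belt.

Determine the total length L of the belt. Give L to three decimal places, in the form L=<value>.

L=296.183

open belt: β = asin((r2−r1)/C) = asin(7/96) = 4.1815°
wrap1 = π − 2β = 171.6369°
wrap2 = π + 2β = 188.3631°
tangent length = C·cosβ = 95.7445
L = r1·wrap1 + r2·wrap2 + 2·C·cosβ = 13·2.9956 + 20·3.2876 + 2·95.7445 = 296.1832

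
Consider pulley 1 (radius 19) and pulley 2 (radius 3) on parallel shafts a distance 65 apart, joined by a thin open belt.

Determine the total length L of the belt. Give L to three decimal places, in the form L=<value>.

open belt: β = asin((r2−r1)/C) = asin(-16/65) = -14.2500°
wrap1 = π − 2β = 208.5001°
wrap2 = π + 2β = 151.4999°
tangent length = C·cosβ = 63.0000
L = r1·wrap1 + r2·wrap2 + 2·C·cosβ = 19·3.6390 + 3·2.6442 + 2·63.0000 = 203.0738

L=203.074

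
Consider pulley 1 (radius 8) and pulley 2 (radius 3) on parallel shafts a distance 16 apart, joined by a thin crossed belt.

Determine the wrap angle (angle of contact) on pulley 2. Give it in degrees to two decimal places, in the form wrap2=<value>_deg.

wrap2=266.87_deg

crossed belt: β = asin((r1+r2)/C) = asin(11/16) = 43.4325°
wrap1 = wrap2 = π + 2β = 266.8651°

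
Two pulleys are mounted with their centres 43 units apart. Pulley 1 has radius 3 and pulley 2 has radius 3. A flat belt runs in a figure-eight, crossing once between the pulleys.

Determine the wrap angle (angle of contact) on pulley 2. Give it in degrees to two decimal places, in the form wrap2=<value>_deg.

crossed belt: β = asin((r1+r2)/C) = asin(6/43) = 8.0209°
wrap1 = wrap2 = π + 2β = 196.0419°

wrap2=196.04_deg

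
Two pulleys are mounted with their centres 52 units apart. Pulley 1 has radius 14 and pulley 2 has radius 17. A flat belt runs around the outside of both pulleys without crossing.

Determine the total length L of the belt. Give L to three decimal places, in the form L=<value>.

L=201.562

open belt: β = asin((r2−r1)/C) = asin(3/52) = 3.3074°
wrap1 = π − 2β = 173.3853°
wrap2 = π + 2β = 186.6147°
tangent length = C·cosβ = 51.9134
L = r1·wrap1 + r2·wrap2 + 2·C·cosβ = 14·3.0261 + 17·3.2570 + 2·51.9134 = 201.5625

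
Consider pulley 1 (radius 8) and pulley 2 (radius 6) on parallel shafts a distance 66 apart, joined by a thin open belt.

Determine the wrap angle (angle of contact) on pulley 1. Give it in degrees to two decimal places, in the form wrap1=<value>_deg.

wrap1=183.47_deg

open belt: β = asin((r2−r1)/C) = asin(-2/66) = -1.7365°
wrap1 = π − 2β = 183.4730°
wrap2 = π + 2β = 176.5270°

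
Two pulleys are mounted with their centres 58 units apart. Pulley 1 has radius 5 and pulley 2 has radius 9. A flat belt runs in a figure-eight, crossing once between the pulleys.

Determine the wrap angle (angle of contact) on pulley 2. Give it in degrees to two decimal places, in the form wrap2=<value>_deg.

crossed belt: β = asin((r1+r2)/C) = asin(14/58) = 13.9680°
wrap1 = wrap2 = π + 2β = 207.9359°

wrap2=207.94_deg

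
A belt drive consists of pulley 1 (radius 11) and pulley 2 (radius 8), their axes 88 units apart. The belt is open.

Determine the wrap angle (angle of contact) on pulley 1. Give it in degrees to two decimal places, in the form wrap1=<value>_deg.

open belt: β = asin((r2−r1)/C) = asin(-3/88) = -1.9536°
wrap1 = π − 2β = 183.9073°
wrap2 = π + 2β = 176.0927°

wrap1=183.91_deg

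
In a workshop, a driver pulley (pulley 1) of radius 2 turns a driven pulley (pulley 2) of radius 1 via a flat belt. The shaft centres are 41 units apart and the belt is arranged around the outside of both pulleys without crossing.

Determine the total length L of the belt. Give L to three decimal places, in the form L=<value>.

open belt: β = asin((r2−r1)/C) = asin(-1/41) = -1.3976°
wrap1 = π − 2β = 182.7952°
wrap2 = π + 2β = 177.2048°
tangent length = C·cosβ = 40.9878
L = r1·wrap1 + r2·wrap2 + 2·C·cosβ = 2·3.1904 + 1·3.0928 + 2·40.9878 = 91.4492

L=91.449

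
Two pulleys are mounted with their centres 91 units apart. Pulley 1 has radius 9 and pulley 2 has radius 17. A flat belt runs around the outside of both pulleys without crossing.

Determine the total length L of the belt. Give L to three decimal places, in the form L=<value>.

open belt: β = asin((r2−r1)/C) = asin(8/91) = 5.0435°
wrap1 = π − 2β = 169.9130°
wrap2 = π + 2β = 190.0870°
tangent length = C·cosβ = 90.6477
L = r1·wrap1 + r2·wrap2 + 2·C·cosβ = 9·2.9655 + 17·3.3176 + 2·90.6477 = 264.3852

L=264.385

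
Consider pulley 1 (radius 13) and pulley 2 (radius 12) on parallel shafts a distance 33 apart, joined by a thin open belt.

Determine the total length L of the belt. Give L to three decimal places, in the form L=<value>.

open belt: β = asin((r2−r1)/C) = asin(-1/33) = -1.7365°
wrap1 = π − 2β = 183.4730°
wrap2 = π + 2β = 176.5270°
tangent length = C·cosβ = 32.9848
L = r1·wrap1 + r2·wrap2 + 2·C·cosβ = 13·3.2022 + 12·3.0810 + 2·32.9848 = 144.5701

L=144.570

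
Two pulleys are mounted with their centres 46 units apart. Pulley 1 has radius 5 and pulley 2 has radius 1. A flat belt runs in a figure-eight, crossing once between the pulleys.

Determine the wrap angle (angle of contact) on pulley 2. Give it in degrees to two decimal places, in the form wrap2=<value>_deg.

crossed belt: β = asin((r1+r2)/C) = asin(6/46) = 7.4947°
wrap1 = wrap2 = π + 2β = 194.9894°

wrap2=194.99_deg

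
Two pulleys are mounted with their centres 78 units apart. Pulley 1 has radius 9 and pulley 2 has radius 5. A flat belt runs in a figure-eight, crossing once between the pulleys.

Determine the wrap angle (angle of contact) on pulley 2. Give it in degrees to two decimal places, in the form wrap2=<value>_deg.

wrap2=200.68_deg

crossed belt: β = asin((r1+r2)/C) = asin(14/78) = 10.3399°
wrap1 = wrap2 = π + 2β = 200.6798°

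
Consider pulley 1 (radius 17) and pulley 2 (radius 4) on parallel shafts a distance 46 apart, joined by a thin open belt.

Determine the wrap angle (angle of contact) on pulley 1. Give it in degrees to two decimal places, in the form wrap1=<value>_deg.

open belt: β = asin((r2−r1)/C) = asin(-13/46) = -16.4160°
wrap1 = π − 2β = 212.8319°
wrap2 = π + 2β = 147.1681°

wrap1=212.83_deg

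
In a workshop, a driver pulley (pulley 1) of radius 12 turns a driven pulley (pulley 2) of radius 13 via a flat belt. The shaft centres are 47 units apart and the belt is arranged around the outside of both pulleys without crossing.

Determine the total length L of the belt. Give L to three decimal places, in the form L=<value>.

L=172.561

open belt: β = asin((r2−r1)/C) = asin(1/47) = 1.2192°
wrap1 = π − 2β = 177.5617°
wrap2 = π + 2β = 182.4383°
tangent length = C·cosβ = 46.9894
L = r1·wrap1 + r2·wrap2 + 2·C·cosβ = 12·3.0990 + 13·3.1841 + 2·46.9894 = 172.5611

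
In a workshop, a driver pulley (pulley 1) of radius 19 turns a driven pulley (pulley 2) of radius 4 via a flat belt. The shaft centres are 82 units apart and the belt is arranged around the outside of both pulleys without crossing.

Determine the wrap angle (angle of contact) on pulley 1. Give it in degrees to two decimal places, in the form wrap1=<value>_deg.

open belt: β = asin((r2−r1)/C) = asin(-15/82) = -10.5403°
wrap1 = π − 2β = 201.0806°
wrap2 = π + 2β = 158.9194°

wrap1=201.08_deg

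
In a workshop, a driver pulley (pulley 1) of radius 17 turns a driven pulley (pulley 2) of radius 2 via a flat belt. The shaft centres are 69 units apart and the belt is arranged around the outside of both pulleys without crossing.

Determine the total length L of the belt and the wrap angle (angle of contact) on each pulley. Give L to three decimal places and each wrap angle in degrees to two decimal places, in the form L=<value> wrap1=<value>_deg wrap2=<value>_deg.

L=200.964 wrap1=205.11_deg wrap2=154.89_deg

open belt: β = asin((r2−r1)/C) = asin(-15/69) = -12.5559°
wrap1 = π − 2β = 205.1117°
wrap2 = π + 2β = 154.8883°
tangent length = C·cosβ = 67.3498
L = r1·wrap1 + r2·wrap2 + 2·C·cosβ = 17·3.5799 + 2·2.7033 + 2·67.3498 = 200.9642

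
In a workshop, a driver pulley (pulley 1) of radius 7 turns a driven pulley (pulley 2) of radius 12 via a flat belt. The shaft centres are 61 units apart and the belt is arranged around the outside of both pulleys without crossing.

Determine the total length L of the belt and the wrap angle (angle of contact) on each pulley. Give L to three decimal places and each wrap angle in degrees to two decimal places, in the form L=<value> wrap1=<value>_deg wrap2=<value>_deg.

open belt: β = asin((r2−r1)/C) = asin(5/61) = 4.7017°
wrap1 = π − 2β = 170.5967°
wrap2 = π + 2β = 189.4033°
tangent length = C·cosβ = 60.7947
L = r1·wrap1 + r2·wrap2 + 2·C·cosβ = 7·2.9775 + 12·3.3057 + 2·60.7947 = 182.1003

L=182.100 wrap1=170.60_deg wrap2=189.40_deg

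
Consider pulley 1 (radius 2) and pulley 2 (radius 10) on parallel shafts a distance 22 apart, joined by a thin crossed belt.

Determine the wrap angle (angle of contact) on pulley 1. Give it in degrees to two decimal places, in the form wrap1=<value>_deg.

wrap1=246.11_deg

crossed belt: β = asin((r1+r2)/C) = asin(12/22) = 33.0557°
wrap1 = wrap2 = π + 2β = 246.1115°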